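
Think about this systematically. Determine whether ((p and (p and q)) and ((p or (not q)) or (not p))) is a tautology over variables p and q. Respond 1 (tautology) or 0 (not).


Check all 4 assignments:
p=0, q=0: 0
p=0, q=1: 0
p=1, q=0: 0
p=1, q=1: 1
Satisfying count = 1/4.
Tautology iff count = 4: no.

0


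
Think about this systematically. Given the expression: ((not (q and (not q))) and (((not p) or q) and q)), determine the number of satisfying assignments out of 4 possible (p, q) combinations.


Check all 4 assignments:
p=0, q=0: 0
p=0, q=1: 1
p=1, q=0: 0
p=1, q=1: 1
Count of True = 2

2


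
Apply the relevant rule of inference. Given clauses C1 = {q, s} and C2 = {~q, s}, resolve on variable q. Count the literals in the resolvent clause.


Remove q from C1 and ~q from C2.
C1 remainder: {s}
C2 remainder: {s}
Union (resolvent): {s}
Resolvent has 1 literal(s).

1


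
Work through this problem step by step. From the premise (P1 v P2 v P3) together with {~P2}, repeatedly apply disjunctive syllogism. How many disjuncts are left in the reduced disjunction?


Original disjuncts (3): P1, P2, P3
Negated (eliminate): ~P2
Remaining disjuncts: P1, P3
Count = 3 - 1 = 2

2


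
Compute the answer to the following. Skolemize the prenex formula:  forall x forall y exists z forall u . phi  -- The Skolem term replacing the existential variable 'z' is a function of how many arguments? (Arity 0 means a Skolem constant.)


Quantifier prefix: forall x forall y exists z forall u
'z' is existentially quantified at position 3.
Universal variables preceding it: x, y
Skolem function arity = 2

2


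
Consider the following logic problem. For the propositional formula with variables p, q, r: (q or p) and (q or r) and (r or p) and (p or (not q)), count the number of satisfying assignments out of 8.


Evaluate all 8 assignments for p, q, r:
p=0, q=0, r=0: 0
p=0, q=0, r=1: 0
p=0, q=1, r=0: 0
p=0, q=1, r=1: 0
p=1, q=0, r=0: 0
p=1, q=0, r=1: 1
p=1, q=1, r=0: 1
p=1, q=1, r=1: 1
Satisfying count = 3

3


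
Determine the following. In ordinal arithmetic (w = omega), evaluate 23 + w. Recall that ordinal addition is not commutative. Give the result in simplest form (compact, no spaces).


Compute 23 + w.
Ordinal + is associative but NOT commutative; for finite n>0, n + w = w but w + n stays w+n.
Any finite left addend is absorbed by w on the right: 23 + w = w.
Result = w

w


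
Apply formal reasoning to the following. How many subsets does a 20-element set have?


The power set of a set with n elements has 2^n elements.
|P(S)| = 2^20 = 1048576

1048576


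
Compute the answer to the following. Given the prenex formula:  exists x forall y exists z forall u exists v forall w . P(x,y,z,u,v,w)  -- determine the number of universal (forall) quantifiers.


Quantifier prefix: exists x forall y exists z forall u exists v forall w
Mark each quantifier type:
  E U E U E U
Universal count = 3, Existential count = 3
Asked for universal (forall) quantifiers: 3

3


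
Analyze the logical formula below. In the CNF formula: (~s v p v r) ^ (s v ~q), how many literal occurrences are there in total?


Counting literals in each clause:
Clause 1: 3 literal(s)
Clause 2: 2 literal(s)
Total = 5

5


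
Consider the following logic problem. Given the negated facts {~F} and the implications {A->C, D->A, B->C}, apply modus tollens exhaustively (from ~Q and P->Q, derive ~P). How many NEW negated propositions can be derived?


Initial negated facts: {~F}
Apply modus tollens to closure:
  (no implication fires)
Final negated: {~F}
New negations: {(none)}
Count = 0

0


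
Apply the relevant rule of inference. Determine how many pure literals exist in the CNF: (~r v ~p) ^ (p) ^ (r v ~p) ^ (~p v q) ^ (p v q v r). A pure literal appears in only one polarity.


Check each variable for pure literal status:
p: mixed (not pure)
q: pure positive
r: mixed (not pure)
Pure literal count = 1

1


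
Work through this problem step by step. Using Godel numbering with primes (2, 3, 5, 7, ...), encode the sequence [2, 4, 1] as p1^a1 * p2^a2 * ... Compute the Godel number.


Encode each element as an exponent of the corresponding prime:
  2^2 = 4
  3^4 = 81
  5^1 = 5
Product = 4 * 81 * 5 = 1620

1620


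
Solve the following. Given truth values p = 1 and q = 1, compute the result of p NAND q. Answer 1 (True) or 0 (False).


p = 1, q = 1
Operation: p NAND q
Evaluate: 1 NAND 1 = 0

0


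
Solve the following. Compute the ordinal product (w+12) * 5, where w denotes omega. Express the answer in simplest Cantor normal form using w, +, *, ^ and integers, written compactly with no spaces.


Compute (w+12) * 5.
Ordinal * is associative and left-distributive over +, but NOT commutative; for finite n>1, n*w = w but w*n stays w*n.
(w+12) * 5 = (w+12) repeated 5 times. Each intermediate +12 is absorbed by the following w; only the last survives: w*5+12.
Result = w*5+12

w*5+12


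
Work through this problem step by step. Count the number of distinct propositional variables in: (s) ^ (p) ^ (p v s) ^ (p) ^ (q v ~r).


Identify each variable that appears in the formula.
Variables found: p, q, r, s
Count = 4

4


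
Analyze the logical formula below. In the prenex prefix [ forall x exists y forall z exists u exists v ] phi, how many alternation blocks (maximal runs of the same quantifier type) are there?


Quantifier-type sequence: A E A E E  (A=forall, E=exists)
Group into maximal same-type runs:
  Ax1 | Ex1 | Ax1 | Ex2
Number of blocks = 4

4


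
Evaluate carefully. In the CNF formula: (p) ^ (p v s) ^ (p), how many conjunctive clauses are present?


A CNF formula is a conjunction of clauses.
Clauses are separated by ^.
Counting the conjuncts: 3 clauses.

3


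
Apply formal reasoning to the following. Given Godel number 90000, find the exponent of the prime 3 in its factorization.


Factorize 90000 by dividing by 3 repeatedly.
Division steps: 3 divides 90000 exactly 2 time(s).
Exponent of 3 = 2

2


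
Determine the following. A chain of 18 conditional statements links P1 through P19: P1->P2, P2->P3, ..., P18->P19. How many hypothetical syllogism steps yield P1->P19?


With 18 implications in a chain connecting 19 propositions:
P1->P2, P2->P3, ..., P18->P19
Steps needed = (number of implications) - 1 = 18 - 1 = 17

17


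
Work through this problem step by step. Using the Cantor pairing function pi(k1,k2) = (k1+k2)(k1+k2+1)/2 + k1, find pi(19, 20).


k1 + k2 = 39
(k1+k2)(k1+k2+1)/2 = 39 * 40 / 2 = 780
pi = 780 + 19 = 799

799


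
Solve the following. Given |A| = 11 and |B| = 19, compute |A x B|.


The Cartesian product A x B contains all ordered pairs (a, b).
|A x B| = |A| * |B| = 11 * 19 = 209

209


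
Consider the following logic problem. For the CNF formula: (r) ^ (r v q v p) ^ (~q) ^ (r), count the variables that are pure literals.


Check each variable for pure literal status:
p: pure positive
q: mixed (not pure)
r: pure positive
Pure literal count = 2

2


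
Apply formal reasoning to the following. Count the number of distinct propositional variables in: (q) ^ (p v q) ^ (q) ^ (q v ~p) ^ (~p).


Identify each variable that appears in the formula.
Variables found: p, q
Count = 2

2


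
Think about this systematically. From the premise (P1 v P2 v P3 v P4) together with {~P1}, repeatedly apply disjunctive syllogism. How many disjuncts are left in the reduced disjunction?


Original disjuncts (4): P1, P2, P3, P4
Negated (eliminate): ~P1
Remaining disjuncts: P2, P3, P4
Count = 4 - 1 = 3

3


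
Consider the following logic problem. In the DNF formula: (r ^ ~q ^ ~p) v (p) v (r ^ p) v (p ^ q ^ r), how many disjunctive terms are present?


A DNF formula is a disjunction of terms (conjunctions).
Terms are separated by v.
Counting the disjuncts: 4 terms.

4


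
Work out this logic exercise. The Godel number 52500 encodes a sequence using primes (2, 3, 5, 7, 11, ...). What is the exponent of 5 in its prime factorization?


Factorize 52500 by dividing by 5 repeatedly.
Division steps: 5 divides 52500 exactly 4 time(s).
Exponent of 5 = 4

4


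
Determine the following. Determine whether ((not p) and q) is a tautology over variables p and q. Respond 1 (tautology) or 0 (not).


Check all 4 assignments:
p=0, q=0: 0
p=0, q=1: 1
p=1, q=0: 0
p=1, q=1: 0
Satisfying count = 1/4.
Tautology iff count = 4: no.

0


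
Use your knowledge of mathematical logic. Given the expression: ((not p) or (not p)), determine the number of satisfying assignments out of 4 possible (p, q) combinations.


Check all 4 assignments:
p=0, q=0: 1
p=0, q=1: 1
p=1, q=0: 0
p=1, q=1: 0
Count of True = 2

2


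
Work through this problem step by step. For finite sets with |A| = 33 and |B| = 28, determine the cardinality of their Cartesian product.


The Cartesian product A x B contains all ordered pairs (a, b).
|A x B| = |A| * |B| = 33 * 28 = 924

924


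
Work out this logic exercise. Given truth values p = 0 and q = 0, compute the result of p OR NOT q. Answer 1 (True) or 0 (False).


p = 0, q = 0
Operation: p OR NOT q
Evaluate: 0 OR NOT 0 = 1

1


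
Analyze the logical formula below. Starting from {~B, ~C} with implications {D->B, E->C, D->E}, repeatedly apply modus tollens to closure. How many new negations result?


Initial negated facts: {~B, ~C}
Apply modus tollens to closure:
  ~B and D->B  =>  ~D
  ~C and E->C  =>  ~E
Final negated: {~B, ~C, ~D, ~E}
New negations: {~D, ~E}
Count = 2

2


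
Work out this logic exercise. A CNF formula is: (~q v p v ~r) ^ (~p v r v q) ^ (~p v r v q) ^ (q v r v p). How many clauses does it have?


A CNF formula is a conjunction of clauses.
Clauses are separated by ^.
Counting the conjuncts: 4 clauses.

4


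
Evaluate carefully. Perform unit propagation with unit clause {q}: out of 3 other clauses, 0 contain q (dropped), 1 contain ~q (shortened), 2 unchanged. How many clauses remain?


Satisfied (removed): 0
Shortened (remain): 1
Unchanged (remain): 2
Remaining = 1 + 2 = 3

3


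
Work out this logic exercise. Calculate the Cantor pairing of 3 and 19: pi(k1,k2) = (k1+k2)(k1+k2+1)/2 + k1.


k1 + k2 = 22
(k1+k2)(k1+k2+1)/2 = 22 * 23 / 2 = 253
pi = 253 + 3 = 256

256


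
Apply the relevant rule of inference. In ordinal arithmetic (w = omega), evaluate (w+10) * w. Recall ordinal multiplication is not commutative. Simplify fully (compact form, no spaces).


Compute (w+10) * w.
Ordinal * is associative and left-distributive over +, but NOT commutative; for finite n>1, n*w = w but w*n stays w*n.
(w+10) * w = sup{(w+10)*k : k<w} = sup{w*k+10} = w^2 (the +10 tail is absorbed in the limit).
Result = w^2

w^2


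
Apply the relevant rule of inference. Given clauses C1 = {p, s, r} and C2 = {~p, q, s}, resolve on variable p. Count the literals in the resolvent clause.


Remove p from C1 and ~p from C2.
C1 remainder: {s, r}
C2 remainder: {q, s}
Union (resolvent): {q, r, s}
Resolvent has 3 literal(s).

3


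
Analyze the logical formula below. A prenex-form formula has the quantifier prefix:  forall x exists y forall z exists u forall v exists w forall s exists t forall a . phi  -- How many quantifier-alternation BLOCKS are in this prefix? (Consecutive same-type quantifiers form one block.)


Quantifier-type sequence: A E A E A E A E A  (A=forall, E=exists)
Group into maximal same-type runs:
  Ax1 | Ex1 | Ax1 | Ex1 | Ax1 | Ex1 | Ax1 | Ex1 | Ax1
Number of blocks = 9

9


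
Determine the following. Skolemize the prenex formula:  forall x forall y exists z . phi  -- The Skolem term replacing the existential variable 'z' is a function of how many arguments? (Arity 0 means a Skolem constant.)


Quantifier prefix: forall x forall y exists z
'z' is existentially quantified at position 3.
Universal variables preceding it: x, y
Skolem function arity = 2

2


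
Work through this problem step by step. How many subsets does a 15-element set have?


The power set of a set with n elements has 2^n elements.
|P(S)| = 2^15 = 32768

32768


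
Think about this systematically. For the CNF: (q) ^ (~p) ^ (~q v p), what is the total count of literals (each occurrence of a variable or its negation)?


Counting literals in each clause:
Clause 1: 1 literal(s)
Clause 2: 1 literal(s)
Clause 3: 2 literal(s)
Total = 4

4


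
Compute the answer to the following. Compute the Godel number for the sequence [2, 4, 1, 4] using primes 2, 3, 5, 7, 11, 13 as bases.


Encode each element as an exponent of the corresponding prime:
  2^2 = 4
  3^4 = 81
  5^1 = 5
  7^4 = 2401
Product = 4 * 81 * 5 * 2401 = 3889620

3889620


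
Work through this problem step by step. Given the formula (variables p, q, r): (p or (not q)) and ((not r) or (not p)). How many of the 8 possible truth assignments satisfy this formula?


Evaluate all 8 assignments for p, q, r:
p=0, q=0, r=0: 1
p=0, q=0, r=1: 1
p=0, q=1, r=0: 0
p=0, q=1, r=1: 0
p=1, q=0, r=0: 1
p=1, q=0, r=1: 0
p=1, q=1, r=0: 1
p=1, q=1, r=1: 0
Satisfying count = 4

4


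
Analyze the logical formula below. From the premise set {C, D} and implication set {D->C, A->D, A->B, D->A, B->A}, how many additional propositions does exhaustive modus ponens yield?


Initial facts: {C, D}
Apply modus ponens to closure:
  D and D->A  =>  A
  A and A->B  =>  B
Final known: {A, B, C, D}
New propositions: {A, B}
Count = 2

2


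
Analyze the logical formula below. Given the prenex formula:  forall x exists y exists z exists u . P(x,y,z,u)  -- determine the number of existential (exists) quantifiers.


Quantifier prefix: forall x exists y exists z exists u
Mark each quantifier type:
  U E E E
Universal count = 1, Existential count = 3
Asked for existential (exists) quantifiers: 3

3


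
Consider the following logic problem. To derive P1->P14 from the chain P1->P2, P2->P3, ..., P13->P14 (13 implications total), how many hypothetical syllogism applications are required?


With 13 implications in a chain connecting 14 propositions:
P1->P2, P2->P3, ..., P13->P14
Steps needed = (number of implications) - 1 = 13 - 1 = 12

12


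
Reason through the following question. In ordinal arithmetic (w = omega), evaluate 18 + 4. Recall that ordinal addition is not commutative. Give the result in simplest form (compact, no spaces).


Compute 18 + 4.
Ordinal + is associative but NOT commutative; for finite n>0, n + w = w but w + n stays w+n.
Both operands finite; ordinal + agrees with natural +: 18 + 4 = 22.
Result = 22

22


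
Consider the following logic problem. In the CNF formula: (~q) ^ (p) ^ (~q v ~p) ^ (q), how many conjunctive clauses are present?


A CNF formula is a conjunction of clauses.
Clauses are separated by ^.
Counting the conjuncts: 4 clauses.

4


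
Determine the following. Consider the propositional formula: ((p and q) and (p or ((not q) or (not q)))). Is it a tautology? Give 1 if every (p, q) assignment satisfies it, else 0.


Check all 4 assignments:
p=0, q=0: 0
p=0, q=1: 0
p=1, q=0: 0
p=1, q=1: 1
Satisfying count = 1/4.
Tautology iff count = 4: no.

0


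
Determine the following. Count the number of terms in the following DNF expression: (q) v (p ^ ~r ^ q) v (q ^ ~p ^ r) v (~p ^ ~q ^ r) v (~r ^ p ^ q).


A DNF formula is a disjunction of terms (conjunctions).
Terms are separated by v.
Counting the disjuncts: 5 terms.

5


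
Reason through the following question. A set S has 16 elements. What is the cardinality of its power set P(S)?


The power set of a set with n elements has 2^n elements.
|P(S)| = 2^16 = 65536

65536


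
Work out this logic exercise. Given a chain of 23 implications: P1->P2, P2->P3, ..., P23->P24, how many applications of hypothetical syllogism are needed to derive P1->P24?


With 23 implications in a chain connecting 24 propositions:
P1->P2, P2->P3, ..., P23->P24
Steps needed = (number of implications) - 1 = 23 - 1 = 22

22


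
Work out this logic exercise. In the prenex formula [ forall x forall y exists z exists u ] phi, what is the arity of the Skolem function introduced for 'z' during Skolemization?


Quantifier prefix: forall x forall y exists z exists u
'z' is existentially quantified at position 3.
Universal variables preceding it: x, y
Skolem function arity = 2

2


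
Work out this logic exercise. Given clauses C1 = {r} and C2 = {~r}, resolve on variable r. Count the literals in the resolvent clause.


Remove r from C1 and ~r from C2.
C1 remainder: {}
C2 remainder: {}
Union (resolvent): {} (empty clause)
Resolvent has 0 literal(s).

0


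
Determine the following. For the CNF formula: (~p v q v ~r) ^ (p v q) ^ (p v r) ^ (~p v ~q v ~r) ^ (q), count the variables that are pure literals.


Check each variable for pure literal status:
p: mixed (not pure)
q: mixed (not pure)
r: mixed (not pure)
Pure literal count = 0

0


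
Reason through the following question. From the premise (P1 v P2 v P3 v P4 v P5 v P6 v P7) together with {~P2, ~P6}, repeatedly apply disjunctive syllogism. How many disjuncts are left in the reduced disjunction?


Original disjuncts (7): P1, P2, P3, P4, P5, P6, P7
Negated (eliminate): ~P2, ~P6
Remaining disjuncts: P1, P3, P4, P5, P7
Count = 7 - 2 = 5

5


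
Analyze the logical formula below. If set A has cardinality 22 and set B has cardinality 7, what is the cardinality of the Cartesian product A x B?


The Cartesian product A x B contains all ordered pairs (a, b).
|A x B| = |A| * |B| = 22 * 7 = 154

154


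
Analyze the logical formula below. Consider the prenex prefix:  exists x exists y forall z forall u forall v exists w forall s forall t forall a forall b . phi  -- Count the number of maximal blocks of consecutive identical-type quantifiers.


Quantifier-type sequence: E E A A A E A A A A  (A=forall, E=exists)
Group into maximal same-type runs:
  Ex2 | Ax3 | Ex1 | Ax4
Number of blocks = 4

4


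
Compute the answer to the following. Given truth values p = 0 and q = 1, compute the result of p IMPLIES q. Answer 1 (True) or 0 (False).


p = 0, q = 1
Operation: p IMPLIES q
Evaluate: 0 IMPLIES 1 = 1

1


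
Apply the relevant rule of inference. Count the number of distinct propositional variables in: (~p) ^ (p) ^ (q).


Identify each variable that appears in the formula.
Variables found: p, q
Count = 2

2


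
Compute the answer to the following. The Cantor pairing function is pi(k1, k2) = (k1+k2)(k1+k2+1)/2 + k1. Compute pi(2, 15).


k1 + k2 = 17
(k1+k2)(k1+k2+1)/2 = 17 * 18 / 2 = 153
pi = 153 + 2 = 155

155


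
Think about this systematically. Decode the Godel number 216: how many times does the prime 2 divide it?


Factorize 216 by dividing by 2 repeatedly.
Division steps: 2 divides 216 exactly 3 time(s).
Exponent of 2 = 3

3


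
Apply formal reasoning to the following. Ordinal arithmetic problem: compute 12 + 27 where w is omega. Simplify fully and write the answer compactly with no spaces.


Compute 12 + 27.
Ordinal + is associative but NOT commutative; for finite n>0, n + w = w but w + n stays w+n.
Both operands finite; ordinal + agrees with natural +: 12 + 27 = 39.
Result = 39

39


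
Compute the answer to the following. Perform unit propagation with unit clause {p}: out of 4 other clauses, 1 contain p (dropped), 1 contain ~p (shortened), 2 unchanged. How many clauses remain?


Satisfied (removed): 1
Shortened (remain): 1
Unchanged (remain): 2
Remaining = 1 + 2 = 3

3


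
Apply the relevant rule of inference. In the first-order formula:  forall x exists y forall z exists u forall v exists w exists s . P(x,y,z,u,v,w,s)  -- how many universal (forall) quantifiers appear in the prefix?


Quantifier prefix: forall x exists y forall z exists u forall v exists w exists s
Mark each quantifier type:
  U E U E U E E
Universal count = 3, Existential count = 4
Asked for universal (forall) quantifiers: 3

3


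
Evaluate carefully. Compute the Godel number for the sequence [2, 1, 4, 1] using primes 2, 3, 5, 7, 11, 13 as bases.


Encode each element as an exponent of the corresponding prime:
  2^2 = 4
  3^1 = 3
  5^4 = 625
  7^1 = 7
Product = 4 * 3 * 625 * 7 = 52500

52500


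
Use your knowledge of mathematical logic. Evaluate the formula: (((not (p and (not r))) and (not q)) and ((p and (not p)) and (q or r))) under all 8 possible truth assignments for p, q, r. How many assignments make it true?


Check all 8 assignments:
p=0, q=0, r=0: 0
p=0, q=0, r=1: 0
p=0, q=1, r=0: 0
p=0, q=1, r=1: 0
p=1, q=0, r=0: 0
p=1, q=0, r=1: 0
p=1, q=1, r=0: 0
p=1, q=1, r=1: 0
Count of True = 0

0


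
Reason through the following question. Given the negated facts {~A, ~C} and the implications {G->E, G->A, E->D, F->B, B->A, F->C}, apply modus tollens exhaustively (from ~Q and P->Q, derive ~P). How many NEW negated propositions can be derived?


Initial negated facts: {~A, ~C}
Apply modus tollens to closure:
  ~A and G->A  =>  ~G
  ~A and B->A  =>  ~B
  ~C and F->C  =>  ~F
Final negated: {~A, ~B, ~C, ~F, ~G}
New negations: {~B, ~F, ~G}
Count = 3

3


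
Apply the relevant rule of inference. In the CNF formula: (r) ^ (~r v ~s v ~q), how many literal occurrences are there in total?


Counting literals in each clause:
Clause 1: 1 literal(s)
Clause 2: 3 literal(s)
Total = 4

4


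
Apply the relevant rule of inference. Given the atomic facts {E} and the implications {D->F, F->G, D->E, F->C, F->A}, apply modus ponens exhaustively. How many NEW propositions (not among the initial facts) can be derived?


Initial facts: {E}
Apply modus ponens to closure:
  (no implication fires)
Final known: {E}
New propositions: {(none)}
Count = 0

0


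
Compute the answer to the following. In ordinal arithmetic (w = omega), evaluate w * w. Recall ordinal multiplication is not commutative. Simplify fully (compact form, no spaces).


Compute w * w.
Ordinal * is associative and left-distributive over +, but NOT commutative; for finite n>1, n*w = w but w*n stays w*n.
w * w = w^2 by definition.
Result = w^2

w^2


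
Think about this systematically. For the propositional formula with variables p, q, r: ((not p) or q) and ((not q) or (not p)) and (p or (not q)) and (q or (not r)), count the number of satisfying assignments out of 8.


Evaluate all 8 assignments for p, q, r:
p=0, q=0, r=0: 1
p=0, q=0, r=1: 0
p=0, q=1, r=0: 0
p=0, q=1, r=1: 0
p=1, q=0, r=0: 0
p=1, q=0, r=1: 0
p=1, q=1, r=0: 0
p=1, q=1, r=1: 0
Satisfying count = 1

1


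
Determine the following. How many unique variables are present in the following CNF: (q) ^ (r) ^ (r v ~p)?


Identify each variable that appears in the formula.
Variables found: p, q, r
Count = 3

3


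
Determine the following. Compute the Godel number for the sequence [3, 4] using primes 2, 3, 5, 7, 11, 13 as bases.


Encode each element as an exponent of the corresponding prime:
  2^3 = 8
  3^4 = 81
Product = 8 * 81 = 648

648


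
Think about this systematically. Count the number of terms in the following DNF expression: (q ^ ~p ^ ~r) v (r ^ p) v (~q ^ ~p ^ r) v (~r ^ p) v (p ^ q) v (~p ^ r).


A DNF formula is a disjunction of terms (conjunctions).
Terms are separated by v.
Counting the disjuncts: 6 terms.

6


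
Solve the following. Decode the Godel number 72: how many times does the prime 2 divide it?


Factorize 72 by dividing by 2 repeatedly.
Division steps: 2 divides 72 exactly 3 time(s).
Exponent of 2 = 3

3


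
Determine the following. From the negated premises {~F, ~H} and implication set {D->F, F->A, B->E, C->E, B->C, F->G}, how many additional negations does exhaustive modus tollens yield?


Initial negated facts: {~F, ~H}
Apply modus tollens to closure:
  ~F and D->F  =>  ~D
Final negated: {~D, ~F, ~H}
New negations: {~D}
Count = 1

1


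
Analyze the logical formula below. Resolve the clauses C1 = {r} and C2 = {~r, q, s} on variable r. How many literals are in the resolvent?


Remove r from C1 and ~r from C2.
C1 remainder: {}
C2 remainder: {q, s}
Union (resolvent): {q, s}
Resolvent has 2 literal(s).

2


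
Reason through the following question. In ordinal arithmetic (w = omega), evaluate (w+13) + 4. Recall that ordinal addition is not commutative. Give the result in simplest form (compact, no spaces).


Compute (w+13) + 4.
Ordinal + is associative but NOT commutative; for finite n>0, n + w = w but w + n stays w+n.
By associativity: (w+13) + 4 = w + (13+4) = w+17.
Result = w+17

w+17


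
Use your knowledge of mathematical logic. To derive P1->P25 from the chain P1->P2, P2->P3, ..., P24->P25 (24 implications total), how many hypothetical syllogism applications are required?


With 24 implications in a chain connecting 25 propositions:
P1->P2, P2->P3, ..., P24->P25
Steps needed = (number of implications) - 1 = 24 - 1 = 23

23


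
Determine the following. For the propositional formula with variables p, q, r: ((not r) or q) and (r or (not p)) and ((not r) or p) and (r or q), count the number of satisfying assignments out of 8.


Evaluate all 8 assignments for p, q, r:
p=0, q=0, r=0: 0
p=0, q=0, r=1: 0
p=0, q=1, r=0: 1
p=0, q=1, r=1: 0
p=1, q=0, r=0: 0
p=1, q=0, r=1: 0
p=1, q=1, r=0: 0
p=1, q=1, r=1: 1
Satisfying count = 2

2


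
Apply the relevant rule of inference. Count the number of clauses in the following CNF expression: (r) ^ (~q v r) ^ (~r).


A CNF formula is a conjunction of clauses.
Clauses are separated by ^.
Counting the conjuncts: 3 clauses.

3


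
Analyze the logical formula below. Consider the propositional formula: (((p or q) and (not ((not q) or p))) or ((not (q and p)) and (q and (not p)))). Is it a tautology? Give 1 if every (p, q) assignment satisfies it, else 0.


Check all 4 assignments:
p=0, q=0: 0
p=0, q=1: 1
p=1, q=0: 0
p=1, q=1: 0
Satisfying count = 1/4.
Tautology iff count = 4: no.

0


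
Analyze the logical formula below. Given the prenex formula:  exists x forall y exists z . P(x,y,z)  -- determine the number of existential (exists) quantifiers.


Quantifier prefix: exists x forall y exists z
Mark each quantifier type:
  E U E
Universal count = 1, Existential count = 2
Asked for existential (exists) quantifiers: 2

2


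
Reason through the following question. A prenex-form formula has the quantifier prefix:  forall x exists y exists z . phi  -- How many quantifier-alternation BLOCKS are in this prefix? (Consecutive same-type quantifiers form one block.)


Quantifier-type sequence: A E E  (A=forall, E=exists)
Group into maximal same-type runs:
  Ax1 | Ex2
Number of blocks = 2

2


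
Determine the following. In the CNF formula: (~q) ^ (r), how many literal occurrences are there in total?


Counting literals in each clause:
Clause 1: 1 literal(s)
Clause 2: 1 literal(s)
Total = 2

2


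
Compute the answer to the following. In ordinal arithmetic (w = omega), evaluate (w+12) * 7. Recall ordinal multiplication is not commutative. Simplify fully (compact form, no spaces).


Compute (w+12) * 7.
Ordinal * is associative and left-distributive over +, but NOT commutative; for finite n>1, n*w = w but w*n stays w*n.
(w+12) * 7 = (w+12) repeated 7 times. Each intermediate +12 is absorbed by the following w; only the last survives: w*7+12.
Result = w*7+12

w*7+12


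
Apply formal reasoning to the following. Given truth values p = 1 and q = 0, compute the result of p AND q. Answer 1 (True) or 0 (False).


p = 1, q = 0
Operation: p AND q
Evaluate: 1 AND 0 = 0

0


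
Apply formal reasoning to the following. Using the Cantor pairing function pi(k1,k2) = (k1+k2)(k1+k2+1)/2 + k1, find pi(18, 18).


k1 + k2 = 36
(k1+k2)(k1+k2+1)/2 = 36 * 37 / 2 = 666
pi = 666 + 18 = 684

684


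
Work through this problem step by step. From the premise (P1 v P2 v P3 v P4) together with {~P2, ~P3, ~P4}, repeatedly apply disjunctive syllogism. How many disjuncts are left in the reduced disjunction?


Original disjuncts (4): P1, P2, P3, P4
Negated (eliminate): ~P2, ~P3, ~P4
Remaining disjuncts: P1
Count = 4 - 3 = 1

1


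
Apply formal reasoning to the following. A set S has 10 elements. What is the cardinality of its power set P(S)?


The power set of a set with n elements has 2^n elements.
|P(S)| = 2^10 = 1024

1024


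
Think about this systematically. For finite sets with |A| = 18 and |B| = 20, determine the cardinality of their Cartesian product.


The Cartesian product A x B contains all ordered pairs (a, b).
|A x B| = |A| * |B| = 18 * 20 = 360

360


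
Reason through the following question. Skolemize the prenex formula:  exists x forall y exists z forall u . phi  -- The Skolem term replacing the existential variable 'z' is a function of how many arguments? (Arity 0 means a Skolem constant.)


Quantifier prefix: exists x forall y exists z forall u
'z' is existentially quantified at position 3.
Universal variables preceding it: y
Skolem function arity = 1

1


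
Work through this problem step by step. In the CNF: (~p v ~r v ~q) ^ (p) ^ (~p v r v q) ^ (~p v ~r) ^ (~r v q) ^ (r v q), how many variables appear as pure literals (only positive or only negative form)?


Check each variable for pure literal status:
p: mixed (not pure)
q: mixed (not pure)
r: mixed (not pure)
Pure literal count = 0

0


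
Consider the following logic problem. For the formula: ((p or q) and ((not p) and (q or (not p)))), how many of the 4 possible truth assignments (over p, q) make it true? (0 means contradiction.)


Check all 4 assignments:
p=0, q=0: 0
p=0, q=1: 1
p=1, q=0: 0
p=1, q=1: 0
Count of True = 1

1


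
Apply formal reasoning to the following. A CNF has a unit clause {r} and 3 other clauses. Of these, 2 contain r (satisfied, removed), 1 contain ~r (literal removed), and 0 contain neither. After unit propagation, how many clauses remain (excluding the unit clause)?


Satisfied (removed): 2
Shortened (remain): 1
Unchanged (remain): 0
Remaining = 1 + 0 = 1

1


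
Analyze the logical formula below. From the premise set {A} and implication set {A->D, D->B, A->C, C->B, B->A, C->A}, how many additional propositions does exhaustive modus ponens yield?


Initial facts: {A}
Apply modus ponens to closure:
  A and A->D  =>  D
  D and D->B  =>  B
  A and A->C  =>  C
Final known: {A, B, C, D}
New propositions: {B, C, D}
Count = 3

3


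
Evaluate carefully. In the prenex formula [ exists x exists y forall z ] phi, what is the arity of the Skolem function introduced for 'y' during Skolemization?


Quantifier prefix: exists x exists y forall z
'y' is existentially quantified at position 2.
No universal quantifiers precede it.
Skolem function arity = 0 (a Skolem constant)

0


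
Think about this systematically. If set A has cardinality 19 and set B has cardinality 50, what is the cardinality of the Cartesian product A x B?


The Cartesian product A x B contains all ordered pairs (a, b).
|A x B| = |A| * |B| = 19 * 50 = 950

950


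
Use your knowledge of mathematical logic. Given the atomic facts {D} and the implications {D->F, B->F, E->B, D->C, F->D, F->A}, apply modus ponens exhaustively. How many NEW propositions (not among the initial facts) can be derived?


Initial facts: {D}
Apply modus ponens to closure:
  D and D->F  =>  F
  D and D->C  =>  C
  F and F->A  =>  A
Final known: {A, C, D, F}
New propositions: {A, C, F}
Count = 3

3


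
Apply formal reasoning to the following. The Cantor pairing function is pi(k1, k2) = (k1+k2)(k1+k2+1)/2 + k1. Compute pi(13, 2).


k1 + k2 = 15
(k1+k2)(k1+k2+1)/2 = 15 * 16 / 2 = 120
pi = 120 + 13 = 133

133


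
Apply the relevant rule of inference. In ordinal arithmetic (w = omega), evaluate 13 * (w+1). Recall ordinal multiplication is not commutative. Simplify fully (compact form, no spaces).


Compute 13 * (w+1).
Ordinal * is associative and left-distributive over +, but NOT commutative; for finite n>1, n*w = w but w*n stays w*n.
By left-distributivity: 13 * (w+1) = 13*w + 13*1 = w + 13 = w+13.
Result = w+13

w+13


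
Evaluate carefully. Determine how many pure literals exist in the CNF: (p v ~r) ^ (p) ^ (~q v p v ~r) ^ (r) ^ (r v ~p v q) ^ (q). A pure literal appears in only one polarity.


Check each variable for pure literal status:
p: mixed (not pure)
q: mixed (not pure)
r: mixed (not pure)
Pure literal count = 0

0


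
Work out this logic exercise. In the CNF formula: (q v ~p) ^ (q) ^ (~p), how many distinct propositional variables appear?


Identify each variable that appears in the formula.
Variables found: p, q
Count = 2

2


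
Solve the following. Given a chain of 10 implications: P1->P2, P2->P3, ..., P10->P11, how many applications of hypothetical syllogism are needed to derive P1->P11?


With 10 implications in a chain connecting 11 propositions:
P1->P2, P2->P3, ..., P10->P11
Steps needed = (number of implications) - 1 = 10 - 1 = 9

9


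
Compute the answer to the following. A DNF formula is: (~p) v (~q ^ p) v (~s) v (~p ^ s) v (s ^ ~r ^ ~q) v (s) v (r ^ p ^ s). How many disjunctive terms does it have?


A DNF formula is a disjunction of terms (conjunctions).
Terms are separated by v.
Counting the disjuncts: 7 terms.

7


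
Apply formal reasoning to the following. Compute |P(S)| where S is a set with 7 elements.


The power set of a set with n elements has 2^n elements.
|P(S)| = 2^7 = 128

128


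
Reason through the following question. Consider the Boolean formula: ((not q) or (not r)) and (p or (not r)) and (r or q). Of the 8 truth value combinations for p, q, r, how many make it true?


Evaluate all 8 assignments for p, q, r:
p=0, q=0, r=0: 0
p=0, q=0, r=1: 0
p=0, q=1, r=0: 1
p=0, q=1, r=1: 0
p=1, q=0, r=0: 0
p=1, q=0, r=1: 1
p=1, q=1, r=0: 1
p=1, q=1, r=1: 0
Satisfying count = 3

3


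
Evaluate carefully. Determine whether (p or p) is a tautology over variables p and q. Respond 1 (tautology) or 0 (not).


Check all 4 assignments:
p=0, q=0: 0
p=0, q=1: 0
p=1, q=0: 1
p=1, q=1: 1
Satisfying count = 2/4.
Tautology iff count = 4: no.

0


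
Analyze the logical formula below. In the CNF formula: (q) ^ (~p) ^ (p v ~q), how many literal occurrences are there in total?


Counting literals in each clause:
Clause 1: 1 literal(s)
Clause 2: 1 literal(s)
Clause 3: 2 literal(s)
Total = 4

4


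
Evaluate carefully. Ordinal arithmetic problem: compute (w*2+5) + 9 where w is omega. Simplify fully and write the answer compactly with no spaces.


Compute (w*2+5) + 9.
Ordinal + is associative but NOT commutative; for finite n>0, n + w = w but w + n stays w+n.
By associativity: (w*2+5) + 9 = w*2 + (5+9) = w*2+14.
Result = w*2+14

w*2+14


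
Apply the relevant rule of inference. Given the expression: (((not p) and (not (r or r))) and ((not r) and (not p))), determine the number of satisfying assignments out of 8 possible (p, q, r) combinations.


Check all 8 assignments:
p=0, q=0, r=0: 1
p=0, q=0, r=1: 0
p=0, q=1, r=0: 1
p=0, q=1, r=1: 0
p=1, q=0, r=0: 0
p=1, q=0, r=1: 0
p=1, q=1, r=0: 0
p=1, q=1, r=1: 0
Count of True = 2

2


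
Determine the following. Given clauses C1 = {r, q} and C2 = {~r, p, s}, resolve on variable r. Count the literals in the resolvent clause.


Remove r from C1 and ~r from C2.
C1 remainder: {q}
C2 remainder: {p, s}
Union (resolvent): {p, q, s}
Resolvent has 3 literal(s).

3


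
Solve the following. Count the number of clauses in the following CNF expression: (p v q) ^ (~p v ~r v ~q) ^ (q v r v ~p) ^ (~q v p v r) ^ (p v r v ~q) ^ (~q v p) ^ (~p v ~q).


A CNF formula is a conjunction of clauses.
Clauses are separated by ^.
Counting the conjuncts: 7 clauses.

7


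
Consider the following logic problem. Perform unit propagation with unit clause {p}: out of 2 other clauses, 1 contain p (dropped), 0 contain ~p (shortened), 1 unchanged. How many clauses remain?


Satisfied (removed): 1
Shortened (remain): 0
Unchanged (remain): 1
Remaining = 0 + 1 = 1

1


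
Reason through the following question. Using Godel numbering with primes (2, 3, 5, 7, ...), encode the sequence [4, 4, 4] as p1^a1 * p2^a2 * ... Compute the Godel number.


Encode each element as an exponent of the corresponding prime:
  2^4 = 16
  3^4 = 81
  5^4 = 625
Product = 16 * 81 * 625 = 810000

810000


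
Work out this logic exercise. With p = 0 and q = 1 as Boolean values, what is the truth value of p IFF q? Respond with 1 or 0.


p = 0, q = 1
Operation: p IFF q
Evaluate: 0 IFF 1 = 0

0


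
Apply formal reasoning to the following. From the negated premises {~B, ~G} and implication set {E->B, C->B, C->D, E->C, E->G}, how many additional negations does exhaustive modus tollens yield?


Initial negated facts: {~B, ~G}
Apply modus tollens to closure:
  ~B and E->B  =>  ~E
  ~B and C->B  =>  ~C
Final negated: {~B, ~C, ~E, ~G}
New negations: {~C, ~E}
Count = 2

2


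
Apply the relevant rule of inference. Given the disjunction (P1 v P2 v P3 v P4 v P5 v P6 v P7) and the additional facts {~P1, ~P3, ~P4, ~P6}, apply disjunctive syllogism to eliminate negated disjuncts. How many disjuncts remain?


Original disjuncts (7): P1, P2, P3, P4, P5, P6, P7
Negated (eliminate): ~P1, ~P3, ~P4, ~P6
Remaining disjuncts: P2, P5, P7
Count = 7 - 4 = 3

3


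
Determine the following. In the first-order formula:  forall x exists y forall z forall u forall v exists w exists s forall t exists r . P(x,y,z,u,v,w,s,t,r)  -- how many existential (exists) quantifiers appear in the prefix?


Quantifier prefix: forall x exists y forall z forall u forall v exists w exists s forall t exists r
Mark each quantifier type:
  U E U U U E E U E
Universal count = 5, Existential count = 4
Asked for existential (exists) quantifiers: 4

4


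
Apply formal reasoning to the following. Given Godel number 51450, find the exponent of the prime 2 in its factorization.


Factorize 51450 by dividing by 2 repeatedly.
Division steps: 2 divides 51450 exactly 1 time(s).
Exponent of 2 = 1

1


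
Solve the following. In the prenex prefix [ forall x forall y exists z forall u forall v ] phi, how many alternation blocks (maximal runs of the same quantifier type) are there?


Quantifier-type sequence: A A E A A  (A=forall, E=exists)
Group into maximal same-type runs:
  Ax2 | Ex1 | Ax2
Number of blocks = 3

3


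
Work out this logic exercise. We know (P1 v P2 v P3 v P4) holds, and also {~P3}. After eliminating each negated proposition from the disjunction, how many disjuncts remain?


Original disjuncts (4): P1, P2, P3, P4
Negated (eliminate): ~P3
Remaining disjuncts: P1, P2, P4
Count = 4 - 1 = 3

3


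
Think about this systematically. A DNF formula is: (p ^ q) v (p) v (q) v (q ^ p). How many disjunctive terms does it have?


A DNF formula is a disjunction of terms (conjunctions).
Terms are separated by v.
Counting the disjuncts: 4 terms.

4


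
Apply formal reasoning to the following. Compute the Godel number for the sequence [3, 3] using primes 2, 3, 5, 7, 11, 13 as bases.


Encode each element as an exponent of the corresponding prime:
  2^3 = 8
  3^3 = 27
Product = 8 * 27 = 216

216


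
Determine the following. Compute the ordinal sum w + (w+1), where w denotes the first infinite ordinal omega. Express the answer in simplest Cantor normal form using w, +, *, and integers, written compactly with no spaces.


Compute w + (w+1).
Ordinal + is associative but NOT commutative; for finite n>0, n + w = w but w + n stays w+n.
w + (w+1) = (w+w) + 1 = w*2+1.
Result = w*2+1

w*2+1


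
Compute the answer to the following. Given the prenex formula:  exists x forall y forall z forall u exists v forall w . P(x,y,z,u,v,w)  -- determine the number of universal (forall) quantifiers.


Quantifier prefix: exists x forall y forall z forall u exists v forall w
Mark each quantifier type:
  E U U U E U
Universal count = 4, Existential count = 2
Asked for universal (forall) quantifiers: 4

4


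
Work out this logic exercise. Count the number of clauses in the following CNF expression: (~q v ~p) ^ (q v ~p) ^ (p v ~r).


A CNF formula is a conjunction of clauses.
Clauses are separated by ^.
Counting the conjuncts: 3 clauses.

3
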